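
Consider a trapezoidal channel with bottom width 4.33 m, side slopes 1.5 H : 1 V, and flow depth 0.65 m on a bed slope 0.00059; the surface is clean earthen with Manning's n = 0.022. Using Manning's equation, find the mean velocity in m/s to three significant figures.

A = (b + z·y)·y = (4.33 + 1.5×0.65)×0.65 = 3.448 m²
P = b + 2y√(1+z²) = 4.33 + 2×0.65×√(1+1.5²) = 6.674 m
R = A/P = 3.448/6.674 = 0.5167 m
Q = (1/n)·A·R^(2/3)·S^(1/2) = (1/0.022) × 3.448 × 0.5167^(2/3) × 0.00059^(1/2) = 2.451 m³/s
V = Q/A = 2.451/3.448 = 0.7109 m/s

0.711 m/s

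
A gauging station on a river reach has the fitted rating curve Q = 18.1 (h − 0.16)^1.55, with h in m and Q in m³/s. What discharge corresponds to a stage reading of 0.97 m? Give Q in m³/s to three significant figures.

Q = 18.1 × (0.97 − 0.16)^1.55 = 18.1 × 0.81^1.55 = 13.06 m³/s

13.1 m³/s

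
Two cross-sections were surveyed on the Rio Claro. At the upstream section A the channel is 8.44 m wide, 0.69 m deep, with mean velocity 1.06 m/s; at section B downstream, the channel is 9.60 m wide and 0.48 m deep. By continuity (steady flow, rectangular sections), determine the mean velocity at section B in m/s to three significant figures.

Q = A₁V₁ = (8.44×0.69) × 1.06 = 6.173 m³/s
A₂ = 9.60 × 0.48 = 4.608 m²
V₂ = Q/A₂ = 6.173/4.608 = 1.340 m/s

1.34 m/s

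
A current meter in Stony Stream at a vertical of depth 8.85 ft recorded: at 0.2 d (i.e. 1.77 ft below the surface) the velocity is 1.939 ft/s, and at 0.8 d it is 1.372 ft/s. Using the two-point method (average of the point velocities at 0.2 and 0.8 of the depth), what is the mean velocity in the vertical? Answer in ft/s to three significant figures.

v̄ = (1.939 + 1.372) / 2 = 1.656 ft/s

1.66 ft/s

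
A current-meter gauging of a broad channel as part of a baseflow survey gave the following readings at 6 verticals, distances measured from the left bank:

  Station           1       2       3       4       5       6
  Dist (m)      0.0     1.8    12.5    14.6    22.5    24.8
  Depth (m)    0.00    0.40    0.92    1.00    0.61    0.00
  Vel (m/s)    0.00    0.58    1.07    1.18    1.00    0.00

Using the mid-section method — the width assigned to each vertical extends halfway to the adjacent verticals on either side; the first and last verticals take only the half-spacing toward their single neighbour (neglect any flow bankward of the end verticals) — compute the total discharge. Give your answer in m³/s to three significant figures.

w_2 = (12.5 − 0.0)/2 = 6.25 m; q_2 = 0.58 × 0.40 × 6.25 = 1.450 m³/s
w_3 = (14.6 − 1.8)/2 = 6.4 m; q_3 = 1.07 × 0.92 × 6.4 = 6.300 m³/s
w_4 = (22.5 − 12.5)/2 = 5 m; q_4 = 1.18 × 1.00 × 5 = 5.900 m³/s
w_5 = (24.8 − 14.6)/2 = 5.1 m; q_5 = 1.00 × 0.61 × 5.1 = 3.111 m³/s
Stations 1, 6 contribute zero (depth or velocity is 0).
Q = Σ qᵢ = 16.76 m³/s

16.8 m³/s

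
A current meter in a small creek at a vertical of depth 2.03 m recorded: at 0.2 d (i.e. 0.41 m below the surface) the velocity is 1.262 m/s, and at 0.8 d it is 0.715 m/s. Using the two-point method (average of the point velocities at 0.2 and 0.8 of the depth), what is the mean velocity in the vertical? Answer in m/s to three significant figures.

0.989 m/s

v̄ = (1.262 + 0.715) / 2 = 0.9885 m/s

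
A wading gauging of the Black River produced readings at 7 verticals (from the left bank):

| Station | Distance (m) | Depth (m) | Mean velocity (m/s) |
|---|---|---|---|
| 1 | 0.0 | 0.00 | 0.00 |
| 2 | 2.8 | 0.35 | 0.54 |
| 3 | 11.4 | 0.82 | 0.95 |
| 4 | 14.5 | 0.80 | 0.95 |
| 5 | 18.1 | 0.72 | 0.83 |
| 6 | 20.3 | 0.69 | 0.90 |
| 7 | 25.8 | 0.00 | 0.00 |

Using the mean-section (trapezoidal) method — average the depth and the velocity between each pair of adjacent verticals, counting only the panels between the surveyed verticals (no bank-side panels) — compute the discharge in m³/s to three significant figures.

10.9 m³/s

Panel 1-2: Δb = 2.8 m, d̄ = (0.00+0.35)/2 = 0.175, v̄ = (0.00+0.54)/2 = 0.27 → q = 2.8×0.175×0.27 = 0.1323 m³/s
Panel 2-3: Δb = 8.6 m, d̄ = (0.35+0.82)/2 = 0.585, v̄ = (0.54+0.95)/2 = 0.745 → q = 8.6×0.585×0.745 = 3.748 m³/s
Panel 3-4: Δb = 3.1 m, d̄ = (0.82+0.80)/2 = 0.81, v̄ = (0.95+0.95)/2 = 0.95 → q = 3.1×0.81×0.95 = 2.385 m³/s
Panel 4-5: Δb = 3.6 m, d̄ = (0.80+0.72)/2 = 0.76, v̄ = (0.95+0.83)/2 = 0.89 → q = 3.6×0.76×0.89 = 2.435 m³/s
Panel 5-6: Δb = 2.2 m, d̄ = (0.72+0.69)/2 = 0.705, v̄ = (0.83+0.90)/2 = 0.865 → q = 2.2×0.705×0.865 = 1.342 m³/s
Panel 6-7: Δb = 5.5 m, d̄ = (0.69+0.00)/2 = 0.345, v̄ = (0.90+0.00)/2 = 0.45 → q = 5.5×0.345×0.45 = 0.8539 m³/s
Q = Σ q = 10.90 m³/s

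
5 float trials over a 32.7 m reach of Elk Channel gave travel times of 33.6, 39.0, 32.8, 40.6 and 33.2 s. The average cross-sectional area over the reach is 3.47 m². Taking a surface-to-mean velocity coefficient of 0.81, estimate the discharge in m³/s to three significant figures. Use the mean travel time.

t̄ = (33.6 + 39.0 + 32.8 + 40.6 + 33.2) / 5 = 35.84 s
v_surface = L / t̄ = 32.7 / 35.84 = 0.9124 m/s
v_mean = 0.81 × 0.9124 = 0.7390 m/s
Q = A × v_mean = 3.47 × 0.7390 = 2.564 m³/s

2.56 m³/s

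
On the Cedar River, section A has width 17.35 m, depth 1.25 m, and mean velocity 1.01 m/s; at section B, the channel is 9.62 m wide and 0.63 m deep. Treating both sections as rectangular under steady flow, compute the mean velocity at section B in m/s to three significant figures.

Q = A₁V₁ = (17.35×1.25) × 1.01 = 21.90 m³/s
A₂ = 9.62 × 0.63 = 6.061 m²
V₂ = Q/A₂ = 21.90/6.061 = 3.614 m/s

3.61 m/s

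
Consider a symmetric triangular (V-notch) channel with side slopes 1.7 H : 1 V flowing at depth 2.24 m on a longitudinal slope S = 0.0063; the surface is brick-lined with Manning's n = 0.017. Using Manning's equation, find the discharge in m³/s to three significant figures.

A = z·y² = 1.7×2.24² = 8.530 m²
P = 2y√(1+z²) = 2×2.24×√(1+1.7²) = 8.836 m
R = A/P = 8.530/8.836 = 0.9654 m
Q = (1/n)·A·R^(2/3)·S^(1/2) = (1/0.017) × 8.530 × 0.9654^(2/3) × 0.0063^(1/2) = 38.90 m³/s

38.9 m³/s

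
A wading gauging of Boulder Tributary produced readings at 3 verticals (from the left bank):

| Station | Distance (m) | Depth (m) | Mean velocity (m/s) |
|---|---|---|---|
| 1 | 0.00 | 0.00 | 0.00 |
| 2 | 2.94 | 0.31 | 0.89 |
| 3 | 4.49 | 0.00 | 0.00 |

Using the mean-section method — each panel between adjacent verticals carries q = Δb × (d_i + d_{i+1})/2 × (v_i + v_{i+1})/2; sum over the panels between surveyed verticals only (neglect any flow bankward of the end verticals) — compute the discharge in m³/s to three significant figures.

Panel 1-2: Δb = 2.94 m, d̄ = (0.00+0.31)/2 = 0.155, v̄ = (0.00+0.89)/2 = 0.445 → q = 2.94×0.155×0.445 = 0.2028 m³/s
Panel 2-3: Δb = 1.55 m, d̄ = (0.31+0.00)/2 = 0.155, v̄ = (0.89+0.00)/2 = 0.445 → q = 1.55×0.155×0.445 = 0.1069 m³/s
Q = Σ q = 0.3097 m³/s

0.310 m³/s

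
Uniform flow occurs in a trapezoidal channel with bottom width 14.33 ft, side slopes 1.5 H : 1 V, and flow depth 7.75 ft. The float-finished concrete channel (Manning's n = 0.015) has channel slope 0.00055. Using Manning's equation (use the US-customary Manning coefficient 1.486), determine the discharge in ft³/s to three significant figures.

1320 ft³/s

A = (b + z·y)·y = (14.33 + 1.5×7.75)×7.75 = 201.2 ft²
P = b + 2y√(1+z²) = 14.33 + 2×7.75×√(1+1.5²) = 42.27 ft
R = A/P = 201.2/42.27 = 4.758 ft
Q = (1.486/n)·A·R^(2/3)·S^(1/2) = (1.486/0.015) × 201.2 × 4.758^(2/3) × 0.00055^(1/2) = 1322 ft³/s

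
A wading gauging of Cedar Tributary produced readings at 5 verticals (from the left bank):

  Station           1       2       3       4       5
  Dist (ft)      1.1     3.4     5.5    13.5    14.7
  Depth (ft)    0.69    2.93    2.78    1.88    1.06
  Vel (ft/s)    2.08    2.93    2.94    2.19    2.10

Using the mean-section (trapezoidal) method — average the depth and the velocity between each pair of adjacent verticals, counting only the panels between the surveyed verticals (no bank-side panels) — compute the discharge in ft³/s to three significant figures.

79.6 ft³/s

Panel 1-2: Δb = 2.3 ft, d̄ = (0.69+2.93)/2 = 1.81, v̄ = (2.08+2.93)/2 = 2.505 → q = 2.3×1.81×2.505 = 10.43 ft³/s
Panel 2-3: Δb = 2.1 ft, d̄ = (2.93+2.78)/2 = 2.855, v̄ = (2.93+2.94)/2 = 2.935 → q = 2.1×2.855×2.935 = 17.60 ft³/s
Panel 3-4: Δb = 8 ft, d̄ = (2.78+1.88)/2 = 2.33, v̄ = (2.94+2.19)/2 = 2.565 → q = 8×2.33×2.565 = 47.81 ft³/s
Panel 4-5: Δb = 1.2 ft, d̄ = (1.88+1.06)/2 = 1.47, v̄ = (2.19+2.10)/2 = 2.145 → q = 1.2×1.47×2.145 = 3.784 ft³/s
Q = Σ q = 79.62 ft³/s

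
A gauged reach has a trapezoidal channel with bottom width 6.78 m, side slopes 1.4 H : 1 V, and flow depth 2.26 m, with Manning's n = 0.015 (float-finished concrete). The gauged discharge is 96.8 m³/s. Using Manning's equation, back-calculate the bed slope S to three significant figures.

A = (b + z·y)·y = (6.78 + 1.4×2.26)×2.26 = 22.47 m²
P = b + 2y√(1+z²) = 6.78 + 2×2.26×√(1+1.4²) = 14.56 m
R = A/P = 22.47/14.56 = 1.544 m
S = (Q·n / (1·A·R^(2/3)))² = (96.8×0.015 / (1×22.47×1.336))² = 0.002339

0.00234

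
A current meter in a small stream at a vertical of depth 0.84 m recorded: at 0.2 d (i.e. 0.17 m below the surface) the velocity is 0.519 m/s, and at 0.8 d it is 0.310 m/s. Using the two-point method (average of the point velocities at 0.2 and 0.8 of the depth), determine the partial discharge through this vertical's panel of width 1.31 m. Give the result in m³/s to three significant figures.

0.456 m³/s

v̄ = (0.519 + 0.310) / 2 = 0.4145 m/s
q = v̄ × d × w = 0.4145 × 0.84 × 1.31 = 0.4561 m³/s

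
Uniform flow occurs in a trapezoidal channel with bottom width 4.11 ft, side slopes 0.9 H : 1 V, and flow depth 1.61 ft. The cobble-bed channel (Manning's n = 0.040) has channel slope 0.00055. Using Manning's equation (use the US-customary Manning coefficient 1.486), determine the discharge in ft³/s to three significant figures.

8.11 ft³/s

A = (b + z·y)·y = (4.11 + 0.9×1.61)×1.61 = 8.950 ft²
P = b + 2y√(1+z²) = 4.11 + 2×1.61×√(1+0.9²) = 8.442 ft
R = A/P = 8.950/8.442 = 1.060 ft
Q = (1.486/n)·A·R^(2/3)·S^(1/2) = (1.486/0.040) × 8.950 × 1.060^(2/3) × 0.00055^(1/2) = 8.107 ft³/s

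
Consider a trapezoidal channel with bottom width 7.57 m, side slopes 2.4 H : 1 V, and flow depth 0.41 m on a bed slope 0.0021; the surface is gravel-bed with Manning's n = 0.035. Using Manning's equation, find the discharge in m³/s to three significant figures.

2.33 m³/s

A = (b + z·y)·y = (7.57 + 2.4×0.41)×0.41 = 3.507 m²
P = b + 2y√(1+z²) = 7.57 + 2×0.41×√(1+2.4²) = 9.702 m
R = A/P = 3.507/9.702 = 0.3615 m
Q = (1/n)·A·R^(2/3)·S^(1/2) = (1/0.035) × 3.507 × 0.3615^(2/3) × 0.0021^(1/2) = 2.330 m³/s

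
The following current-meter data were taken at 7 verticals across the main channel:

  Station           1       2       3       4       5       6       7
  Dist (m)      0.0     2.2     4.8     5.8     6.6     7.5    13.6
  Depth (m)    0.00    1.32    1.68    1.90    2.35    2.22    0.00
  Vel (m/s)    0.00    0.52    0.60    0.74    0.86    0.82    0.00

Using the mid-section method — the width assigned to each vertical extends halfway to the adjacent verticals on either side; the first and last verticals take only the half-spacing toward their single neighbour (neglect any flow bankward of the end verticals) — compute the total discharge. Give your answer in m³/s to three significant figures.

12.8 m³/s

w_2 = (4.8 − 0.0)/2 = 2.4 m; q_2 = 0.52 × 1.32 × 2.4 = 1.647 m³/s
w_3 = (5.8 − 2.2)/2 = 1.8 m; q_3 = 0.60 × 1.68 × 1.8 = 1.814 m³/s
w_4 = (6.6 − 4.8)/2 = 0.9 m; q_4 = 0.74 × 1.90 × 0.9 = 1.265 m³/s
w_5 = (7.5 − 5.8)/2 = 0.85 m; q_5 = 0.86 × 2.35 × 0.85 = 1.718 m³/s
w_6 = (13.6 − 6.6)/2 = 3.5 m; q_6 = 0.82 × 2.22 × 3.5 = 6.371 m³/s
Stations 1, 7 contribute zero (depth or velocity is 0).
Q = Σ qᵢ = 12.82 m³/s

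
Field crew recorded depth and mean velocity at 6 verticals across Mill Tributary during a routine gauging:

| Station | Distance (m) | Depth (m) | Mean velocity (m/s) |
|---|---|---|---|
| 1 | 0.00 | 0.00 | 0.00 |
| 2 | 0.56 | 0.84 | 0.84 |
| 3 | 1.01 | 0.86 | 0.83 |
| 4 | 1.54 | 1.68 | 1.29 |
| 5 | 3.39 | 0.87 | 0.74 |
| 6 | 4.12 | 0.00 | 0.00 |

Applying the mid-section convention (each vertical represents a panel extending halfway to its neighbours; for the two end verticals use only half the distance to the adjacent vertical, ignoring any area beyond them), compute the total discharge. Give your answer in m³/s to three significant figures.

w_2 = (1.01 − 0.00)/2 = 0.505 m; q_2 = 0.84 × 0.84 × 0.505 = 0.3563 m³/s
w_3 = (1.54 − 0.56)/2 = 0.49 m; q_3 = 0.83 × 0.86 × 0.49 = 0.3498 m³/s
w_4 = (3.39 − 1.01)/2 = 1.19 m; q_4 = 1.29 × 1.68 × 1.19 = 2.579 m³/s
w_5 = (4.12 − 1.54)/2 = 1.29 m; q_5 = 0.74 × 0.87 × 1.29 = 0.8305 m³/s
Stations 1, 6 contribute zero (depth or velocity is 0).
Q = Σ qᵢ = 4.116 m³/s

4.12 m³/s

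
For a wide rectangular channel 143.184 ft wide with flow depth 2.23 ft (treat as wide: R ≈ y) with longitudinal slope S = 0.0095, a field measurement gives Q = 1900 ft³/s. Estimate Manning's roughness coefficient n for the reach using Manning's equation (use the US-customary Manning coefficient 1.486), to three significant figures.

0.0415

A = b·y = 143.184 × 2.23 = 319.3 ft²
Wide channel: R ≈ y = 2.23 ft
n = (1.486/Q)·A·R^(2/3)·S^(1/2) = (1.486/1900) × 319.3 × 1.707 × 0.09747 = 0.04155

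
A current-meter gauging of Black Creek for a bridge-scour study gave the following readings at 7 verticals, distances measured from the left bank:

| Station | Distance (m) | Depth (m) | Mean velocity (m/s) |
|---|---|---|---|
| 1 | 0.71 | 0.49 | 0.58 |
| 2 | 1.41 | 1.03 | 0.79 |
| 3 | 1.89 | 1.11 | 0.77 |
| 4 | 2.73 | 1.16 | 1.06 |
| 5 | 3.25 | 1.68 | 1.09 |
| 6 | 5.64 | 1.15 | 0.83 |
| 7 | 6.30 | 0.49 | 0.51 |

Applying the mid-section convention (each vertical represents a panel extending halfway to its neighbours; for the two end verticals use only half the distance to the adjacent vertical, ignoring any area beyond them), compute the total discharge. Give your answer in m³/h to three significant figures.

w_1 = (1.41 − 0.71)/2 = 0.35 m; q_1 = 0.58 × 0.49 × 0.35 = 0.09947 m³/s
w_2 = (1.89 − 0.71)/2 = 0.59 m; q_2 = 0.79 × 1.03 × 0.59 = 0.4801 m³/s
w_3 = (2.73 − 1.41)/2 = 0.66 m; q_3 = 0.77 × 1.11 × 0.66 = 0.5641 m³/s
w_4 = (3.25 − 1.89)/2 = 0.68 m; q_4 = 1.06 × 1.16 × 0.68 = 0.8361 m³/s
w_5 = (5.64 − 2.73)/2 = 1.455 m; q_5 = 1.09 × 1.68 × 1.455 = 2.664 m³/s
w_6 = (6.30 − 3.25)/2 = 1.525 m; q_6 = 0.83 × 1.15 × 1.525 = 1.456 m³/s
w_7 = (6.30 − 5.64)/2 = 0.33 m; q_7 = 0.51 × 0.49 × 0.33 = 0.08247 m³/s
Q = Σ qᵢ = 6.182 m³/s
= 6.182 × 3600 = 22260 m³/h

22300 m³/h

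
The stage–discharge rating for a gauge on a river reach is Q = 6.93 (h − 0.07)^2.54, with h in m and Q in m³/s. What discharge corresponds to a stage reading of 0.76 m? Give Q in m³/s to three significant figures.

Q = 6.93 × (0.76 − 0.07)^2.54 = 6.93 × 0.69^2.54 = 2.700 m³/s

2.70 m³/s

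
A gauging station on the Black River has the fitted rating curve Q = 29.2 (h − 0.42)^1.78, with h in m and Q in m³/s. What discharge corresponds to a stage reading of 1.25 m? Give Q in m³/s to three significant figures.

21.0 m³/s

Q = 29.2 × (1.25 − 0.42)^1.78 = 29.2 × 0.83^1.78 = 20.96 m³/s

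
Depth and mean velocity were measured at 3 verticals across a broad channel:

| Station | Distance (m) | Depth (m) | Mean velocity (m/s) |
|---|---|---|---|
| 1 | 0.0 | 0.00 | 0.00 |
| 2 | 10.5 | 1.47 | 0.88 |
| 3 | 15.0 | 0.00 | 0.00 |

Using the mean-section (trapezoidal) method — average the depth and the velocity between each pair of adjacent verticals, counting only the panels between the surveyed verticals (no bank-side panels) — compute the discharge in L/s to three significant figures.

Panel 1-2: Δb = 10.5 m, d̄ = (0.00+1.47)/2 = 0.735, v̄ = (0.00+0.88)/2 = 0.44 → q = 10.5×0.735×0.44 = 3.396 m³/s
Panel 2-3: Δb = 4.5 m, d̄ = (1.47+0.00)/2 = 0.735, v̄ = (0.88+0.00)/2 = 0.44 → q = 4.5×0.735×0.44 = 1.455 m³/s
Q = Σ q = 4.851 m³/s
= 4.851 × 1000 = 4851 L/s

4850 L/s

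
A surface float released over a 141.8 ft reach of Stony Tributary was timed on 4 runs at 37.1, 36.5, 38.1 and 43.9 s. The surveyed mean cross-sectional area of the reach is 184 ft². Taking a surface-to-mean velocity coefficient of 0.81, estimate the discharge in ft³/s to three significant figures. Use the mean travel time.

543 ft³/s

t̄ = (37.1 + 36.5 + 38.1 + 43.9) / 4 = 38.9 s
v_surface = L / t̄ = 141.8 / 38.9 = 3.645 ft/s
v_mean = 0.81 × 3.645 = 2.953 ft/s
Q = A × v_mean = 184 × 2.953 = 543.3 ft³/s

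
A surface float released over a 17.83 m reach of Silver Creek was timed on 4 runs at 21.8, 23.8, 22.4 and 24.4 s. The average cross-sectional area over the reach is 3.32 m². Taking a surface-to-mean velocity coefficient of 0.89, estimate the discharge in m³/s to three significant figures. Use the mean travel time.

t̄ = (21.8 + 23.8 + 22.4 + 24.4) / 4 = 23.1 s
v_surface = L / t̄ = 17.83 / 23.1 = 0.7719 m/s
v_mean = 0.89 × 0.7719 = 0.6870 m/s
Q = A × v_mean = 3.32 × 0.6870 = 2.281 m³/s

2.28 m³/s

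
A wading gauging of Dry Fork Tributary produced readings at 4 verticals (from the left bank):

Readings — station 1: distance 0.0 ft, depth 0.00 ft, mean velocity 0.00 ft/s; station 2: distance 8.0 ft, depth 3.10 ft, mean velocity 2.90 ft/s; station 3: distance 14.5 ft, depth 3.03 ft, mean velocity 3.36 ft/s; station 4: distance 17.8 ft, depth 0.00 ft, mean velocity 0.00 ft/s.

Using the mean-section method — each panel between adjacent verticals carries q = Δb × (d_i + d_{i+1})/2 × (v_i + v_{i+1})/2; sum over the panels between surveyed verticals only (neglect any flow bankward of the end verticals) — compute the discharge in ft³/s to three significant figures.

88.7 ft³/s

Panel 1-2: Δb = 8 ft, d̄ = (0.00+3.10)/2 = 1.55, v̄ = (0.00+2.90)/2 = 1.45 → q = 8×1.55×1.45 = 17.98 ft³/s
Panel 2-3: Δb = 6.5 ft, d̄ = (3.10+3.03)/2 = 3.065, v̄ = (2.90+3.36)/2 = 3.13 → q = 6.5×3.065×3.13 = 62.36 ft³/s
Panel 3-4: Δb = 3.3 ft, d̄ = (3.03+0.00)/2 = 1.515, v̄ = (3.36+0.00)/2 = 1.68 → q = 3.3×1.515×1.68 = 8.399 ft³/s
Q = Σ q = 88.74 ft³/s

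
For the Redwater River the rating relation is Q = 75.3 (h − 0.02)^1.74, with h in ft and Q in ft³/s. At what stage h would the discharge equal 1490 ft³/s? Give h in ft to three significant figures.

5.58 ft

h − h₀ = (Q/C)^(1/b) = (1490/75.3)^(1/1.74) = 5.560 ft
h = 0.02 + 5.560 = 5.580 ft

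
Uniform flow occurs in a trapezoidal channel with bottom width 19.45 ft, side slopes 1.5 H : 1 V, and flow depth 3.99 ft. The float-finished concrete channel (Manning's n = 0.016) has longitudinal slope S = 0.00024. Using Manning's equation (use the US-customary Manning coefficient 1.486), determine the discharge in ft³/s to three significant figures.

A = (b + z·y)·y = (19.45 + 1.5×3.99)×3.99 = 101.5 ft²
P = b + 2y√(1+z²) = 19.45 + 2×3.99×√(1+1.5²) = 33.84 ft
R = A/P = 101.5/33.84 = 2.999 ft
Q = (1.486/n)·A·R^(2/3)·S^(1/2) = (1.486/0.016) × 101.5 × 2.999^(2/3) × 0.00024^(1/2) = 303.7 ft³/s

304 ft³/s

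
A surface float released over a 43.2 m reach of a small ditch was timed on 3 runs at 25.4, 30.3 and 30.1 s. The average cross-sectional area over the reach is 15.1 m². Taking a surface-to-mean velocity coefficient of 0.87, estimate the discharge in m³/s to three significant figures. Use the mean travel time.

19.8 m³/s

t̄ = (25.4 + 30.3 + 30.1) / 3 = 28.6 s
v_surface = L / t̄ = 43.2 / 28.6 = 1.510 m/s
v_mean = 0.87 × 1.510 = 1.314 m/s
Q = A × v_mean = 15.1 × 1.314 = 19.84 m³/s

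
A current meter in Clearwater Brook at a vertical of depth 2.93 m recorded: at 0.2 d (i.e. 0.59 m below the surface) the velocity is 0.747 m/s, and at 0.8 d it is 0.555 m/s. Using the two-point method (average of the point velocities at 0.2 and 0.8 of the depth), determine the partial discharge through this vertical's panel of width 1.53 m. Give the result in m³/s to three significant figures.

v̄ = (0.747 + 0.555) / 2 = 0.6510 m/s
q = v̄ × d × w = 0.6510 × 2.93 × 1.53 = 2.918 m³/s

2.92 m³/s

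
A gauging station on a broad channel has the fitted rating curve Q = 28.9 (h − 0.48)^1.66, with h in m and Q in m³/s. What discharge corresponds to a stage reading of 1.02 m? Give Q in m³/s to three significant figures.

Q = 28.9 × (1.02 − 0.48)^1.66 = 28.9 × 0.54^1.66 = 10.39 m³/s

10.4 m³/s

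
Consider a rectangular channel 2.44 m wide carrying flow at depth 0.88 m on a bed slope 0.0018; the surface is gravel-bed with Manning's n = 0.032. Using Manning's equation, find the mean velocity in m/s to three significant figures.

A = b·y = 2.44 × 0.88 = 2.147 m²
P = b + 2y = 2.44 + 2×0.88 = 4.200 m
R = A/P = 2.147/4.200 = 0.5112 m
Q = (1/n)·A·R^(2/3)·S^(1/2) = (1/0.032) × 2.147 × 0.5112^(2/3) × 0.0018^(1/2) = 1.820 m³/s
V = Q/A = 1.820/2.147 = 0.8477 m/s

0.848 m/s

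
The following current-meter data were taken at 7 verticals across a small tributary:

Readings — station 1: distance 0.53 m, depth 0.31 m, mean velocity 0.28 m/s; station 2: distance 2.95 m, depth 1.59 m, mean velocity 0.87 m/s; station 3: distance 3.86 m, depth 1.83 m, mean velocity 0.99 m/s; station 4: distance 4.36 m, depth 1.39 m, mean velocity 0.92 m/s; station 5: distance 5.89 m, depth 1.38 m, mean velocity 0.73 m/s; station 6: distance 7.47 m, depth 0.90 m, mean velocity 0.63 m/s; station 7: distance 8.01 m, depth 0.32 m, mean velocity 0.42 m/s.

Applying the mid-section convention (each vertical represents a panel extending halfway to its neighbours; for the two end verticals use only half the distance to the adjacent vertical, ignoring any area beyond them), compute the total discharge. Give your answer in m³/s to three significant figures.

7.19 m³/s

w_1 = (2.95 − 0.53)/2 = 1.21 m; q_1 = 0.28 × 0.31 × 1.21 = 0.1050 m³/s
w_2 = (3.86 − 0.53)/2 = 1.665 m; q_2 = 0.87 × 1.59 × 1.665 = 2.303 m³/s
w_3 = (4.36 − 2.95)/2 = 0.705 m; q_3 = 0.99 × 1.83 × 0.705 = 1.277 m³/s
w_4 = (5.89 − 3.86)/2 = 1.015 m; q_4 = 0.92 × 1.39 × 1.015 = 1.298 m³/s
w_5 = (7.47 − 4.36)/2 = 1.555 m; q_5 = 0.73 × 1.38 × 1.555 = 1.567 m³/s
w_6 = (8.01 − 5.89)/2 = 1.06 m; q_6 = 0.63 × 0.90 × 1.06 = 0.6010 m³/s
w_7 = (8.01 − 7.47)/2 = 0.27 m; q_7 = 0.42 × 0.32 × 0.27 = 0.03629 m³/s
Q = Σ qᵢ = 7.187 m³/s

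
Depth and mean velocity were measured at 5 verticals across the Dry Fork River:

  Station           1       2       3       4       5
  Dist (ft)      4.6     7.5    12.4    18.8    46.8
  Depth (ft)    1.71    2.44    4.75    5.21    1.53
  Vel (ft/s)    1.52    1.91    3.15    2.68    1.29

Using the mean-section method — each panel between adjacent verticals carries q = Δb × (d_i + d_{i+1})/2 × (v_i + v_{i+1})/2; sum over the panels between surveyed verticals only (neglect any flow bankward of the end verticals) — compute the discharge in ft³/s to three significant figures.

Panel 1-2: Δb = 2.9 ft, d̄ = (1.71+2.44)/2 = 2.075, v̄ = (1.52+1.91)/2 = 1.715 → q = 2.9×2.075×1.715 = 10.32 ft³/s
Panel 2-3: Δb = 4.9 ft, d̄ = (2.44+4.75)/2 = 3.595, v̄ = (1.91+3.15)/2 = 2.53 → q = 4.9×3.595×2.53 = 44.57 ft³/s
Panel 3-4: Δb = 6.4 ft, d̄ = (4.75+5.21)/2 = 4.98, v̄ = (3.15+2.68)/2 = 2.915 → q = 6.4×4.98×2.915 = 92.91 ft³/s
Panel 4-5: Δb = 28 ft, d̄ = (5.21+1.53)/2 = 3.37, v̄ = (2.68+1.29)/2 = 1.985 → q = 28×3.37×1.985 = 187.3 ft³/s
Q = Σ q = 335.1 ft³/s

335 ft³/s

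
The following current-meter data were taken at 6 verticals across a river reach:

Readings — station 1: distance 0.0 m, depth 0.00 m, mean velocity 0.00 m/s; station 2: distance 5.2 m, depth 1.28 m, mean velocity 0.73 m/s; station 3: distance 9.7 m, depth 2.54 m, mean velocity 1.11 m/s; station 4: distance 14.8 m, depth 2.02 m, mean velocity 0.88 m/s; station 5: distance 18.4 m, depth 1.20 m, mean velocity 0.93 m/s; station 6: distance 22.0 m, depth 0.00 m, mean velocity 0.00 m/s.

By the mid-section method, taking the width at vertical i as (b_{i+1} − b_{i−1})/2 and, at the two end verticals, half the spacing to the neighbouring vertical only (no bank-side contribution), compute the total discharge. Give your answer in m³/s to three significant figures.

29.8 m³/s

w_2 = (9.7 − 0.0)/2 = 4.85 m; q_2 = 0.73 × 1.28 × 4.85 = 4.532 m³/s
w_3 = (14.8 − 5.2)/2 = 4.8 m; q_3 = 1.11 × 2.54 × 4.8 = 13.53 m³/s
w_4 = (18.4 − 9.7)/2 = 4.35 m; q_4 = 0.88 × 2.02 × 4.35 = 7.733 m³/s
w_5 = (22.0 − 14.8)/2 = 3.6 m; q_5 = 0.93 × 1.20 × 3.6 = 4.018 m³/s
Stations 1, 6 contribute zero (depth or velocity is 0).
Q = Σ qᵢ = 29.82 m³/s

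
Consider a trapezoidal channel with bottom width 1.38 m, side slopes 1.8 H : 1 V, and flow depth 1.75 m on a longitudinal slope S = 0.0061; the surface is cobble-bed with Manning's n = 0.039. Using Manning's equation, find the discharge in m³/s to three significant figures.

A = (b + z·y)·y = (1.38 + 1.8×1.75)×1.75 = 7.928 m²
P = b + 2y√(1+z²) = 1.38 + 2×1.75×√(1+1.8²) = 8.587 m
R = A/P = 7.928/8.587 = 0.9232 m
Q = (1/n)·A·R^(2/3)·S^(1/2) = (1/0.039) × 7.928 × 0.9232^(2/3) × 0.0061^(1/2) = 15.05 m³/s

15.1 m³/s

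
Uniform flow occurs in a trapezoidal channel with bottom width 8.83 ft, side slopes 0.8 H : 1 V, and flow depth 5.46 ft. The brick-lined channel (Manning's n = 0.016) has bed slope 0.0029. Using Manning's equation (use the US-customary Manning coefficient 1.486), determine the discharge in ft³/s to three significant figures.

A = (b + z·y)·y = (8.83 + 0.8×5.46)×5.46 = 72.06 ft²
P = b + 2y√(1+z²) = 8.83 + 2×5.46×√(1+0.8²) = 22.81 ft
R = A/P = 72.06/22.81 = 3.159 ft
Q = (1.486/n)·A·R^(2/3)·S^(1/2) = (1.486/0.016) × 72.06 × 3.159^(2/3) × 0.0029^(1/2) = 775.9 ft³/s

776 ft³/s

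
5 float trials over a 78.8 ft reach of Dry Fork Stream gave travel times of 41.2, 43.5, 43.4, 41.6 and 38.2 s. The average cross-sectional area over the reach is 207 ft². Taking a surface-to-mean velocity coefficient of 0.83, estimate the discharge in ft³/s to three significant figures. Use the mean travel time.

326 ft³/s

t̄ = (41.2 + 43.5 + 43.4 + 41.6 + 38.2) / 5 = 41.58 s
v_surface = L / t̄ = 78.8 / 41.58 = 1.895 ft/s
v_mean = 0.83 × 1.895 = 1.573 ft/s
Q = A × v_mean = 207 × 1.573 = 325.6 ft³/s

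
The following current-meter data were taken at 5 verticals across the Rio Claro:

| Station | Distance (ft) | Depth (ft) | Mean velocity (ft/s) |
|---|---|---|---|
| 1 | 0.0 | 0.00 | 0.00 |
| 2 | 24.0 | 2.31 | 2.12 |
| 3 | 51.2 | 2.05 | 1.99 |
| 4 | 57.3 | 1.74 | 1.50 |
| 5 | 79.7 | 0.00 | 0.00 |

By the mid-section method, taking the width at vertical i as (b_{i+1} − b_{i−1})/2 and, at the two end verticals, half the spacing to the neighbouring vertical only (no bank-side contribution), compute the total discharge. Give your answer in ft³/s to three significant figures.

230 ft³/s

w_2 = (51.2 − 0.0)/2 = 25.6 ft; q_2 = 2.12 × 2.31 × 25.6 = 125.4 ft³/s
w_3 = (57.3 − 24.0)/2 = 16.65 ft; q_3 = 1.99 × 2.05 × 16.65 = 67.92 ft³/s
w_4 = (79.7 − 51.2)/2 = 14.25 ft; q_4 = 1.50 × 1.74 × 14.25 = 37.19 ft³/s
Stations 1, 5 contribute zero (depth or velocity is 0).
Q = Σ qᵢ = 230.5 ft³/s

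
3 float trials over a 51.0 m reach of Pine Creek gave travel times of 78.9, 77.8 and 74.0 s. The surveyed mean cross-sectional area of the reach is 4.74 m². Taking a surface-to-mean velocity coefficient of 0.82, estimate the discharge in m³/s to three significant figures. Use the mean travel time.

t̄ = (78.9 + 77.8 + 74.0) / 3 = 76.9 s
v_surface = L / t̄ = 51.0 / 76.9 = 0.6632 m/s
v_mean = 0.82 × 0.6632 = 0.5438 m/s
Q = A × v_mean = 4.74 × 0.5438 = 2.578 m³/s

2.58 m³/s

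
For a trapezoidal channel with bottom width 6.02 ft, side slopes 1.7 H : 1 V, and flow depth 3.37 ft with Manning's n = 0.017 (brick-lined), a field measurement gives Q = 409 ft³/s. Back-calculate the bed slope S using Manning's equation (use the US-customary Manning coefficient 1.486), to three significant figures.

0.00536

A = (b + z·y)·y = (6.02 + 1.7×3.37)×3.37 = 39.59 ft²
P = b + 2y√(1+z²) = 6.02 + 2×3.37×√(1+1.7²) = 19.31 ft
R = A/P = 39.59/19.31 = 2.050 ft
S = (Q·n / (1.486·A·R^(2/3)))² = (409×0.017 / (1.486×39.59×1.614))² = 0.005362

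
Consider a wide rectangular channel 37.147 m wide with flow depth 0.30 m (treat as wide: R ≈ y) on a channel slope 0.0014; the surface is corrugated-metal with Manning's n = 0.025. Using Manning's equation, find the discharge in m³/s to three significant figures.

7.47 m³/s

A = b·y = 37.147 × 0.30 = 11.14 m²
Wide channel: R ≈ y = 0.30 m
Q = (1/n)·A·R^(2/3)·S^(1/2) = (1/0.025) × 11.14 × 0.3000^(2/3) × 0.0014^(1/2) = 7.475 m³/s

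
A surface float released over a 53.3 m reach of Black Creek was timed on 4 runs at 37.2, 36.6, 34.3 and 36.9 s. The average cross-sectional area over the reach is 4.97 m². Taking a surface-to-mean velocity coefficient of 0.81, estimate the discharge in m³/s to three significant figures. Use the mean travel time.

5.92 m³/s

t̄ = (37.2 + 36.6 + 34.3 + 36.9) / 4 = 36.25 s
v_surface = L / t̄ = 53.3 / 36.25 = 1.470 m/s
v_mean = 0.81 × 1.470 = 1.191 m/s
Q = A × v_mean = 4.97 × 1.191 = 5.919 m³/s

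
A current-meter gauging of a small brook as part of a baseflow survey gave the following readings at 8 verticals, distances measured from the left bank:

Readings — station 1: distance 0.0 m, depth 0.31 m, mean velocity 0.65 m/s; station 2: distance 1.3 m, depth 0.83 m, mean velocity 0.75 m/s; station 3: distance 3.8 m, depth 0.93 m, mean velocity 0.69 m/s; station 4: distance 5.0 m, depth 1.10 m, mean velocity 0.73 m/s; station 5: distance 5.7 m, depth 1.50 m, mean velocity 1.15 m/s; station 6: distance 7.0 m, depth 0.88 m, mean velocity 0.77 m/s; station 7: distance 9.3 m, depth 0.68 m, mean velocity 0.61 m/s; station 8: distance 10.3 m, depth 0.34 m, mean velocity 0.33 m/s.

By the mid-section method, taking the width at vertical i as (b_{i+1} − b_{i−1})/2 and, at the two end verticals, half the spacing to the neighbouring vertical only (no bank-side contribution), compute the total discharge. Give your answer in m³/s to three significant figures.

w_1 = (1.3 − 0.0)/2 = 0.65 m; q_1 = 0.65 × 0.31 × 0.65 = 0.1310 m³/s
w_2 = (3.8 − 0.0)/2 = 1.9 m; q_2 = 0.75 × 0.83 × 1.9 = 1.183 m³/s
w_3 = (5.0 − 1.3)/2 = 1.85 m; q_3 = 0.69 × 0.93 × 1.85 = 1.187 m³/s
w_4 = (5.7 − 3.8)/2 = 0.95 m; q_4 = 0.73 × 1.10 × 0.95 = 0.7629 m³/s
w_5 = (7.0 − 5.0)/2 = 1 m; q_5 = 1.15 × 1.50 × 1 = 1.725 m³/s
w_6 = (9.3 − 5.7)/2 = 1.8 m; q_6 = 0.77 × 0.88 × 1.8 = 1.220 m³/s
w_7 = (10.3 − 7.0)/2 = 1.65 m; q_7 = 0.61 × 0.68 × 1.65 = 0.6844 m³/s
w_8 = (10.3 − 9.3)/2 = 0.5 m; q_8 = 0.33 × 0.34 × 0.5 = 0.05610 m³/s
Q = Σ qᵢ = 6.949 m³/s

6.95 m³/s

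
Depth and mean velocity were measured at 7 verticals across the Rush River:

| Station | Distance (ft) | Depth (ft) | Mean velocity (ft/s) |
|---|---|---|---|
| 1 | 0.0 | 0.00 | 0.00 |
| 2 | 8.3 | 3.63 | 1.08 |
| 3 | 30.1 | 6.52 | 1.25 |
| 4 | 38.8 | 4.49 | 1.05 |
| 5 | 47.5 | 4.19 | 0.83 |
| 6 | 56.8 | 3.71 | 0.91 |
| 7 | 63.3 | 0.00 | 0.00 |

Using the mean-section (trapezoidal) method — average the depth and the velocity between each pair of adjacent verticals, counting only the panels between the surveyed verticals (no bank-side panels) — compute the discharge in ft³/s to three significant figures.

265 ft³/s

Panel 1-2: Δb = 8.3 ft, d̄ = (0.00+3.63)/2 = 1.815, v̄ = (0.00+1.08)/2 = 0.54 → q = 8.3×1.815×0.54 = 8.135 ft³/s
Panel 2-3: Δb = 21.8 ft, d̄ = (3.63+6.52)/2 = 5.075, v̄ = (1.08+1.25)/2 = 1.165 → q = 21.8×5.075×1.165 = 128.9 ft³/s
Panel 3-4: Δb = 8.7 ft, d̄ = (6.52+4.49)/2 = 5.505, v̄ = (1.25+1.05)/2 = 1.15 → q = 8.7×5.505×1.15 = 55.08 ft³/s
Panel 4-5: Δb = 8.7 ft, d̄ = (4.49+4.19)/2 = 4.34, v̄ = (1.05+0.83)/2 = 0.94 → q = 8.7×4.34×0.94 = 35.49 ft³/s
Panel 5-6: Δb = 9.3 ft, d̄ = (4.19+3.71)/2 = 3.95, v̄ = (0.83+0.91)/2 = 0.87 → q = 9.3×3.95×0.87 = 31.96 ft³/s
Panel 6-7: Δb = 6.5 ft, d̄ = (3.71+0.00)/2 = 1.855, v̄ = (0.91+0.00)/2 = 0.455 → q = 6.5×1.855×0.455 = 5.486 ft³/s
Q = Σ q = 265.0 ft³/s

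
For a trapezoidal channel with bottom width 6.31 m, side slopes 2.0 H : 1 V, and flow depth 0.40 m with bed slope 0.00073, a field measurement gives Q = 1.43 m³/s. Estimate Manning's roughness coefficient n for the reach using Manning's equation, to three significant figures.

0.0267

A = (b + z·y)·y = (6.31 + 2.0×0.40)×0.40 = 2.844 m²
P = b + 2y√(1+z²) = 6.31 + 2×0.40×√(1+2.0²) = 8.099 m
R = A/P = 2.844/8.099 = 0.3512 m
n = (1/Q)·A·R^(2/3)·S^(1/2) = (1/1.43) × 2.844 × 0.4977 × 0.02702 = 0.02675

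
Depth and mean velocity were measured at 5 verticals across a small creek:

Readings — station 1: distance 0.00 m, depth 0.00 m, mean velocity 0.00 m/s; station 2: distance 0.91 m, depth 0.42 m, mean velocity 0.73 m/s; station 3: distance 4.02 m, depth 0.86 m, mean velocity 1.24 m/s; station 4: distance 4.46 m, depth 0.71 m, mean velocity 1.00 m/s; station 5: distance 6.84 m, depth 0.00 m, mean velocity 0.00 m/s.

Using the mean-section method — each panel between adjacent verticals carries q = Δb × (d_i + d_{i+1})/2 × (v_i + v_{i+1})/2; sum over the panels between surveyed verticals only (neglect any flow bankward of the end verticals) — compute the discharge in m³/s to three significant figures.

2.84 m³/s

Panel 1-2: Δb = 0.91 m, d̄ = (0.00+0.42)/2 = 0.21, v̄ = (0.00+0.73)/2 = 0.365 → q = 0.91×0.21×0.365 = 0.06975 m³/s
Panel 2-3: Δb = 3.11 m, d̄ = (0.42+0.86)/2 = 0.64, v̄ = (0.73+1.24)/2 = 0.985 → q = 3.11×0.64×0.985 = 1.961 m³/s
Panel 3-4: Δb = 0.44 m, d̄ = (0.86+0.71)/2 = 0.785, v̄ = (1.24+1.00)/2 = 1.12 → q = 0.44×0.785×1.12 = 0.3868 m³/s
Panel 4-5: Δb = 2.38 m, d̄ = (0.71+0.00)/2 = 0.355, v̄ = (1.00+0.00)/2 = 0.5 → q = 2.38×0.355×0.5 = 0.4225 m³/s
Q = Σ q = 2.840 m³/s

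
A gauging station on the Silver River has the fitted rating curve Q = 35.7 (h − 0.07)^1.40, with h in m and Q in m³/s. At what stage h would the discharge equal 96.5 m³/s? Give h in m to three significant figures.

2.10 m

h − h₀ = (Q/C)^(1/b) = (96.5/35.7)^(1/1.40) = 2.035 m
h = 0.07 + 2.035 = 2.105 m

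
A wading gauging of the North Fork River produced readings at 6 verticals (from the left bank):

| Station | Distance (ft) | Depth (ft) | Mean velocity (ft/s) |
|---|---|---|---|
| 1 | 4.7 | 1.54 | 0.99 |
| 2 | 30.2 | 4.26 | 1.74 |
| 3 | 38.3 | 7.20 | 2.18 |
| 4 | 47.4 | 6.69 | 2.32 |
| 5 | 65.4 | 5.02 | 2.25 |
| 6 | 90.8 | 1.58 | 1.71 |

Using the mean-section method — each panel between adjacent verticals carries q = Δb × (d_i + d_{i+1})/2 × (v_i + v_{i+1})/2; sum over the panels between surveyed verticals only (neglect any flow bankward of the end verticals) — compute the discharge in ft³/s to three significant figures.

Panel 1-2: Δb = 25.5 ft, d̄ = (1.54+4.26)/2 = 2.9, v̄ = (0.99+1.74)/2 = 1.365 → q = 25.5×2.9×1.365 = 100.9 ft³/s
Panel 2-3: Δb = 8.1 ft, d̄ = (4.26+7.20)/2 = 5.73, v̄ = (1.74+2.18)/2 = 1.96 → q = 8.1×5.73×1.96 = 90.97 ft³/s
Panel 3-4: Δb = 9.1 ft, d̄ = (7.20+6.69)/2 = 6.945, v̄ = (2.18+2.32)/2 = 2.25 → q = 9.1×6.945×2.25 = 142.2 ft³/s
Panel 4-5: Δb = 18 ft, d̄ = (6.69+5.02)/2 = 5.855, v̄ = (2.32+2.25)/2 = 2.285 → q = 18×5.855×2.285 = 240.8 ft³/s
Panel 5-6: Δb = 25.4 ft, d̄ = (5.02+1.58)/2 = 3.3, v̄ = (2.25+1.71)/2 = 1.98 → q = 25.4×3.3×1.98 = 166.0 ft³/s
Q = Σ q = 740.9 ft³/s

741 ft³/s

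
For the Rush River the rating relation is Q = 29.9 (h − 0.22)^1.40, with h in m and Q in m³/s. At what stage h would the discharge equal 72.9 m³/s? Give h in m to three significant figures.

h − h₀ = (Q/C)^(1/b) = (72.9/29.9)^(1/1.40) = 1.890 m
h = 0.22 + 1.890 = 2.110 m

2.11 m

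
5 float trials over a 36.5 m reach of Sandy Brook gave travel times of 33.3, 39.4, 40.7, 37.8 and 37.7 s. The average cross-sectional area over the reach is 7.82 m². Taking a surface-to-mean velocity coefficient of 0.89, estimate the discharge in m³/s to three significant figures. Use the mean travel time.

t̄ = (33.3 + 39.4 + 40.7 + 37.8 + 37.7) / 5 = 37.78 s
v_surface = L / t̄ = 36.5 / 37.78 = 0.9661 m/s
v_mean = 0.89 × 0.9661 = 0.8598 m/s
Q = A × v_mean = 7.82 × 0.8598 = 6.724 m³/s

6.72 m³/s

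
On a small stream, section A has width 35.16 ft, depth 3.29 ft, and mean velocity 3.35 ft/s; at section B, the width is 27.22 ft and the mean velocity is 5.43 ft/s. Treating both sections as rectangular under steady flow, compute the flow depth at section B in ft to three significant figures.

2.62 ft

Q = A₁V₁ = (35.16×3.29) × 3.35 = 387.5 ft³/s
d₂ = Q/(b₂ V₂) = 387.5/(27.22×5.43) = 2.622 ft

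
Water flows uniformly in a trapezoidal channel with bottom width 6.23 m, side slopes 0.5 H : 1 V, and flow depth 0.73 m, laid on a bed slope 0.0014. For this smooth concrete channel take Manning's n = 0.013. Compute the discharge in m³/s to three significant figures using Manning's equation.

9.99 m³/s

A = (b + z·y)·y = (6.23 + 0.5×0.73)×0.73 = 4.814 m²
P = b + 2y√(1+z²) = 6.23 + 2×0.73×√(1+0.5²) = 7.862 m
R = A/P = 4.814/7.862 = 0.6123 m
Q = (1/n)·A·R^(2/3)·S^(1/2) = (1/0.013) × 4.814 × 0.6123^(2/3) × 0.0014^(1/2) = 9.992 m³/s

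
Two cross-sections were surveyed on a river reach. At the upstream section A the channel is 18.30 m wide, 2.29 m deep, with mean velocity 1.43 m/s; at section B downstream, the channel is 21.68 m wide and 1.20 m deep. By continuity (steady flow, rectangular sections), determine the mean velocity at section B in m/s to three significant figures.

2.30 m/s

Q = A₁V₁ = (18.30×2.29) × 1.43 = 59.93 m³/s
A₂ = 21.68 × 1.20 = 26.02 m²
V₂ = Q/A₂ = 59.93/26.02 = 2.303 m/s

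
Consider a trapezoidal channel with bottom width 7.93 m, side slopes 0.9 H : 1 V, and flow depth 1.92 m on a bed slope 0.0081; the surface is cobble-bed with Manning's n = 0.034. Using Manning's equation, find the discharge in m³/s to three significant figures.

61.9 m³/s

A = (b + z·y)·y = (7.93 + 0.9×1.92)×1.92 = 18.54 m²
P = b + 2y√(1+z²) = 7.93 + 2×1.92×√(1+0.9²) = 13.10 m
R = A/P = 18.54/13.10 = 1.416 m
Q = (1/n)·A·R^(2/3)·S^(1/2) = (1/0.034) × 18.54 × 1.416^(2/3) × 0.0081^(1/2) = 61.89 m³/s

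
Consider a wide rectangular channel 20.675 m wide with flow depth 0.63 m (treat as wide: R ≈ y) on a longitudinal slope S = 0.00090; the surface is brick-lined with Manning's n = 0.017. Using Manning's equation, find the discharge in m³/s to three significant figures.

16.9 m³/s

A = b·y = 20.675 × 0.63 = 13.03 m²
Wide channel: R ≈ y = 0.63 m
Q = (1/n)·A·R^(2/3)·S^(1/2) = (1/0.017) × 13.03 × 0.6300^(2/3) × 0.00090^(1/2) = 16.89 m³/s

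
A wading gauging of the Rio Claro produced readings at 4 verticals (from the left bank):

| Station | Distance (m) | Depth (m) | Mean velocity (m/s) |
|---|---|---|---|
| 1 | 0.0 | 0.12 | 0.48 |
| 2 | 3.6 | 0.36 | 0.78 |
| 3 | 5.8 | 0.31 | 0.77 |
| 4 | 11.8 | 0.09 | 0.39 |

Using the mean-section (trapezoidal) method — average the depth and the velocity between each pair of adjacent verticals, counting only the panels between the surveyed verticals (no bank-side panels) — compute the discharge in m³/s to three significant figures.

Panel 1-2: Δb = 3.6 m, d̄ = (0.12+0.36)/2 = 0.24, v̄ = (0.48+0.78)/2 = 0.63 → q = 3.6×0.24×0.63 = 0.5443 m³/s
Panel 2-3: Δb = 2.2 m, d̄ = (0.36+0.31)/2 = 0.335, v̄ = (0.78+0.77)/2 = 0.775 → q = 2.2×0.335×0.775 = 0.5712 m³/s
Panel 3-4: Δb = 6 m, d̄ = (0.31+0.09)/2 = 0.2, v̄ = (0.77+0.39)/2 = 0.58 → q = 6×0.2×0.58 = 0.6960 m³/s
Q = Σ q = 1.811 m³/s

1.81 m³/s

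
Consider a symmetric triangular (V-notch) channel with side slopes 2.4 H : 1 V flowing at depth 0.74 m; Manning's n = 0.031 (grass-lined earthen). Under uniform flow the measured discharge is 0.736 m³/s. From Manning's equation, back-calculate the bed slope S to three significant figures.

A = z·y² = 2.4×0.74² = 1.314 m²
P = 2y√(1+z²) = 2×0.74×√(1+2.4²) = 3.848 m
R = A/P = 1.314/3.848 = 0.3415 m
S = (Q·n / (1·A·R^(2/3)))² = (0.736×0.031 / (1×1.314×0.4886))² = 0.001262

0.00126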